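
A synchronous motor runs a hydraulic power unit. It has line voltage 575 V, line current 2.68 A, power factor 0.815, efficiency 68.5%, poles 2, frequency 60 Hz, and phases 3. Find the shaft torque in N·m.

3.95 N·m

P_in = √3·V·I·cosφ = 1.732 × 575 × 2.68 × 0.815 = 2175 W
P_out = η·P_in = 0.685 × 2175 = 1490 W
n = n_s = 120×60/2 = 3600 rpm (synchronous)
ω = 2π×3600/60 = 377 rad/s
τ = P_out/ω = 1490/377 = 3.95 N·m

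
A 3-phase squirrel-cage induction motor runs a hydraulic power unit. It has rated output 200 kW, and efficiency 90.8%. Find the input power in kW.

P_out = 200000 W
P_in = P_out/η = 200000/0.908 = 220264 W = 220 kW

220 kW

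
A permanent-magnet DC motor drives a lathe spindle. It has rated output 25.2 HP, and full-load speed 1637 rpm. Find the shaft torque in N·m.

P_out = 25.2 × 746 = 18799 W
ω = 2π × 1637/60 = 171.4 rad/s
τ = P_out/ω = 18799/171.4 = 110 N·m

110 N·m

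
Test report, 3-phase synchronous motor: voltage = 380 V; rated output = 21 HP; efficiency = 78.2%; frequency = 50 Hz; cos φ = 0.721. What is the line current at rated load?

P_out = 21 × 746 = 15666 W
P_in = P_out / η = 15666 / 0.782 = 20033 W
I_L = P_in / (√3·V_L·cosφ) = 20033 / (1.732 × 380 × 0.721) = 42.2 A

42.2 A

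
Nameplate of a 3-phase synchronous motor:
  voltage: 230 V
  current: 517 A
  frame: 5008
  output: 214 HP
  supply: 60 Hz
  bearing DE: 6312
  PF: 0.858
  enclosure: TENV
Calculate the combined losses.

P_in = √3·V·I·cosφ = 1.732×230×517×0.858 = 176707 W
P_out = 214×746 = 159644 W
Losses = P_in − P_out = 176707 − 159644 = 17063 W

17.1 kW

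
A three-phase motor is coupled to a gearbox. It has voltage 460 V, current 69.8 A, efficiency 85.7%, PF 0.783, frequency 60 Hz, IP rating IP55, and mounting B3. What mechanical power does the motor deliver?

P_in = √3·V·I·cosφ = 1.732 × 460 × 69.8 × 0.783 = 43543 W
P_out = η·P_in = 0.857 × 43543 = 37316 W

37.3 kW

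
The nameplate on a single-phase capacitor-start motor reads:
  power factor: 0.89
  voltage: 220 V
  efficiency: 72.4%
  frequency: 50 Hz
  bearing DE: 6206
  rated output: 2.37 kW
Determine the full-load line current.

P_out = 2.37 kW = 2370 W
P_in = P_out / η = 2370 / 0.724 = 3273 W
I = P_in / (V·cosφ) = 3273 / (220 × 0.89) = 16.7 A

16.7 A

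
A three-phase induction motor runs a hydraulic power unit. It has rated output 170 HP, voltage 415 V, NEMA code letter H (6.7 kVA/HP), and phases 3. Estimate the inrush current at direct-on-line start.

S_LR = 6.7 × 170 = 1139 kVA
I_LR = S_LR/(√3·V_L) = 1139000/(1.732×415) = 1580 A

1580 A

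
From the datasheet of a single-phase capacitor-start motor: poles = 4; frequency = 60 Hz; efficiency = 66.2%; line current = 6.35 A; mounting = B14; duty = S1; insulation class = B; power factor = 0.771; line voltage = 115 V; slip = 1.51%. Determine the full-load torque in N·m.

P_in = V·I·cosφ = 115 × 6.35 × 0.771 = 563 W
P_out = η·P_in = 0.662 × 563 = 373 W
n_s = 120×60/4 = 1800 rpm; n = 1800×(1−0.0151) = 1773 rpm
ω = 2π×1773/60 = 185.7 rad/s
τ = P_out/ω = 373/185.7 = 2.01 N·m

2.01 N·m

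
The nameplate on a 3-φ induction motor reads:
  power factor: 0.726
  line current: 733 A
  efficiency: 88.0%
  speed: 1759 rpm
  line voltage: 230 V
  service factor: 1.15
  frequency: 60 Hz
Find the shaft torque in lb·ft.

747 lb·ft

P_in = √3·V·I·cosφ = 1.732 × 230 × 733 × 0.726 = 211990 W
P_out = η·P_in = 0.88 × 211990 = 186551 W
n = 1759 rpm
ω = 2π×1759/60 = 184.2 rad/s
τ = P_out/ω = 186551/184.2 = 1013 N·m
In lb·ft: 1013/1.356 = 747 lb·ft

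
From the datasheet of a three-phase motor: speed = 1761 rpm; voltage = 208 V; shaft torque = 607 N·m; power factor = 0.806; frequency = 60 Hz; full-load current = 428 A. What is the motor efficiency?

90.1 %

ω = 2π × 1761/60 = 184.4 rad/s; P_out = τω = 607 × 184.4 = 111931 W
P_in = √3·V_L·I_L·cosφ = 1.732 × 208 × 428 × 0.806 = 124277 W
η = P_out / P_in = 111931 / 124277 = 0.901 = 90.1%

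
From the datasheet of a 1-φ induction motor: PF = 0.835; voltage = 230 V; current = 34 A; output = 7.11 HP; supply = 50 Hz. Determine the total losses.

1.23 kW

P_in = V·I·cosφ = 230×34×0.835 = 6530 W
P_out = 7.11×746 = 5304 W
Losses = P_in − P_out = 6530 − 5304 = 1226 W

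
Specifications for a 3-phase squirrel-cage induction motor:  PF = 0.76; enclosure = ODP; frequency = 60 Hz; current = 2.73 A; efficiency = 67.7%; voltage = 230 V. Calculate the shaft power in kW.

0.56 kW

P_in = √3·V·I·cosφ = 1.732 × 230 × 2.73 × 0.76 = 827 W
P_out = η·P_in = 0.677 × 827 = 560 W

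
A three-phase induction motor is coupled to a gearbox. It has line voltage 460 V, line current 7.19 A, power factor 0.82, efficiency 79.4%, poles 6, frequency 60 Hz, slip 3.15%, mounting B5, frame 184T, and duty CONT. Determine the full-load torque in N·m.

P_in = √3·V·I·cosφ = 1.732 × 460 × 7.19 × 0.82 = 4697 W
P_out = η·P_in = 0.794 × 4697 = 3729 W
n_s = 120×60/6 = 1200 rpm; n = 1200×(1−0.0315) = 1162 rpm
ω = 2π×1162/60 = 121.7 rad/s
τ = P_out/ω = 3729/121.7 = 30.6 N·m

30.6 N·m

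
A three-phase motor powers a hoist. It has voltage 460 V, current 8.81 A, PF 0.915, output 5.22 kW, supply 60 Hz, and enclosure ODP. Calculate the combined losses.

P_in = √3·V·I·cosφ = 1.732×460×8.81×0.915 = 6422 W
P_out = 5220 W
Losses = P_in − P_out = 6422 − 5220 = 1202 W

1200 W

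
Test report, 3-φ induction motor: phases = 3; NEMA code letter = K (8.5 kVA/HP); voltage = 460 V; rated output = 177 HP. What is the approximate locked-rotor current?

S_LR = 8.5 × 177 = 1504.5 kVA
I_LR = S_LR/(√3·V_L) = 1504500/(1.732×460) = 1890 A

1890 A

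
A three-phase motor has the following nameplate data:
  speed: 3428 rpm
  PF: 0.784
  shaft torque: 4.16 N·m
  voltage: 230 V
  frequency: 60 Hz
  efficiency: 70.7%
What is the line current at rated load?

6.76 A

ω = 2π×3428/60 = 359 rad/s; P_out = τω = 4.16 × 359 = 1493 W
P_in = P_out / η = 1493 / 0.707 = 2112 W
I_L = P_in / (√3·V_L·cosφ) = 2112 / (1.732 × 230 × 0.784) = 6.76 A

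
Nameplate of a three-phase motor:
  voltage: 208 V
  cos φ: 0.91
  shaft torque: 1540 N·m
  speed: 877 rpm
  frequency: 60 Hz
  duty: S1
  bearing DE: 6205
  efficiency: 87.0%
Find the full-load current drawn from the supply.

496 A

ω = 2π×877/60 = 91.84 rad/s; P_out = τω = 1540 × 91.84 = 141434 W
P_in = P_out / η = 141434 / 0.870 = 162568 W
I_L = P_in / (√3·V_L·cosφ) = 162568 / (1.732 × 208 × 0.91) = 496 A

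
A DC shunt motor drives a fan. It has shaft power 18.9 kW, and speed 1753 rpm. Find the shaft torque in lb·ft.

ω = 2π × 1753/60 = 183.6 rad/s
τ = P/ω = 18900/183.6 = 102.9 N·m
In lb·ft: 102.9/1.356 = 75.9 lb·ft

75.9 lb·ft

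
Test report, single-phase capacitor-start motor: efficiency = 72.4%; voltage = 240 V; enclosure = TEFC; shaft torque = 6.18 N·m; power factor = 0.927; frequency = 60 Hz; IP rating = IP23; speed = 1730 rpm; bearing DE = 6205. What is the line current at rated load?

ω = 2π×1730/60 = 181.2 rad/s; P_out = τω = 6.18 × 181.2 = 1120 W
P_in = P_out / η = 1120 / 0.724 = 1547 W
I = P_in / (V·cosφ) = 1547 / (240 × 0.927) = 6.95 A

6.95 A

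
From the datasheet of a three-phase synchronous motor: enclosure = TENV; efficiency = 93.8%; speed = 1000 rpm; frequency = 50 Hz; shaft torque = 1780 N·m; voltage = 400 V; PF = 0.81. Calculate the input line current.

ω = 2π×1000/60 = 104.7 rad/s; P_out = τω = 1780 × 104.7 = 186366 W
P_in = P_out / η = 186366 / 0.938 = 198684 W
I_L = P_in / (√3·V_L·cosφ) = 198684 / (1.732 × 400 × 0.81) = 354 A

354 A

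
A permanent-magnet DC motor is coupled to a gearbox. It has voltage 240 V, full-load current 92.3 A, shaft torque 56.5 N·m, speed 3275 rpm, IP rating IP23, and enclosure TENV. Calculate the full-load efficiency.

87.5 %

ω = 2π × 3275/60 = 343 rad/s; P_out = τω = 56.5 × 343 = 19380 W
P_in = V·I = 240 × 92.3 = 22152 W
η = P_out / P_in = 19380 / 22152 = 0.875 = 87.5%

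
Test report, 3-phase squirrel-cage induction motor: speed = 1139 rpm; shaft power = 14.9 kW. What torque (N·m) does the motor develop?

ω = 2π × 1139/60 = 119.3 rad/s
τ = P/ω = 14900/119.3 = 125 N·m

125 N·m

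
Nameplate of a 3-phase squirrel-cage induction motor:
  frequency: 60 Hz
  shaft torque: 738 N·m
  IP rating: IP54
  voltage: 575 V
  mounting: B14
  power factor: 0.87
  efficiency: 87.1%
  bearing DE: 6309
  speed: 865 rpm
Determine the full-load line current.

88.6 A

ω = 2π×865/60 = 90.58 rad/s; P_out = τω = 738 × 90.58 = 66848 W
P_in = P_out / η = 66848 / 0.871 = 76749 W
I_L = P_in / (√3·V_L·cosφ) = 76749 / (1.732 × 575 × 0.87) = 88.6 A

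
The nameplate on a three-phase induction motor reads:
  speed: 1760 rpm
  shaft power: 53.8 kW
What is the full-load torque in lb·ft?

ω = 2π × 1760/60 = 184.3 rad/s
τ = P/ω = 53800/184.3 = 291.9 N·m
In lb·ft: 291.9/1.356 = 215 lb·ft

215 lb·ft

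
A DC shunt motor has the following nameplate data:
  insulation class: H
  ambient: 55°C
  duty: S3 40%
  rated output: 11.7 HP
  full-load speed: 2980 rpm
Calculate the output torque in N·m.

P_out = 11.7 × 746 = 8728 W
ω = 2π × 2980/60 = 312.1 rad/s
τ = P_out/ω = 8728/312.1 = 28 N·m

28 N·m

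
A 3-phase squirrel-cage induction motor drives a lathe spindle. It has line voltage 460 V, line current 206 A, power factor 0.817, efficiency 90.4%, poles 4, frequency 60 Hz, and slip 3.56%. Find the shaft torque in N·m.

667 N·m

P_in = √3·V·I·cosφ = 1.732 × 460 × 206 × 0.817 = 134090 W
P_out = η·P_in = 0.904 × 134090 = 121217 W
n_s = 120×60/4 = 1800 rpm; n = 1800×(1−0.0356) = 1736 rpm
ω = 2π×1736/60 = 181.8 rad/s
τ = P_out/ω = 121217/181.8 = 667 N·m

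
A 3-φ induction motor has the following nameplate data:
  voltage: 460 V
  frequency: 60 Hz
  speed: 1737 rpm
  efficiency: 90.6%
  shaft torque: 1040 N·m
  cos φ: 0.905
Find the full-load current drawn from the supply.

ω = 2π×1737/60 = 181.9 rad/s; P_out = τω = 1040 × 181.9 = 189176 W
P_in = P_out / η = 189176 / 0.906 = 208804 W
I_L = P_in / (√3·V_L·cosφ) = 208804 / (1.732 × 460 × 0.905) = 290 A

290 A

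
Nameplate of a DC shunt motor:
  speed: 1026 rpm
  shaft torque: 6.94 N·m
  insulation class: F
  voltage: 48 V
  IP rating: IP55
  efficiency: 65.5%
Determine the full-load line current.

ω = 2π×1026/60 = 107.4 rad/s; P_out = τω = 6.94 × 107.4 = 745 W
P_in = P_out / η = 745 / 0.655 = 1137 W
I = P_in / V = 1137 / 48 = 23.7 A

23.7 A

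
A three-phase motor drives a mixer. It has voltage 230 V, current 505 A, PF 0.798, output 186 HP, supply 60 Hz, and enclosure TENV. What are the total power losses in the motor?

P_in = √3·V·I·cosφ = 1.732×230×505×0.798 = 160535 W
P_out = 186×746 = 138756 W
Losses = P_in − P_out = 160535 − 138756 = 21779 W

21800 W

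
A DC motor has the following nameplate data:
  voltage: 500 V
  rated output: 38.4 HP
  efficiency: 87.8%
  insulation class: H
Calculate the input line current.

P_out = 38.4 × 746 = 28646 W
P_in = P_out / η = 28646 / 0.878 = 32626 W
I = P_in / V = 32626 / 500 = 65.3 A

65.3 A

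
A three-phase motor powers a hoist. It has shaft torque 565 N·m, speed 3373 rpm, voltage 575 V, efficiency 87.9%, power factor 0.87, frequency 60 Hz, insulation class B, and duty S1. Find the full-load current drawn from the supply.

262 A

ω = 2π×3373/60 = 353.2 rad/s; P_out = τω = 565 × 353.2 = 199558 W
P_in = P_out / η = 199558 / 0.879 = 227028 W
I_L = P_in / (√3·V_L·cosφ) = 227028 / (1.732 × 575 × 0.87) = 262 A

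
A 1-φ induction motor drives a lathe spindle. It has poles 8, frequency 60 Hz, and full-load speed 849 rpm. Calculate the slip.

n_s = 120f/p = 120×60/8 = 900 rpm
s = (n_s − n)/n_s = (900 − 849)/900 = 0.0567

5.67 %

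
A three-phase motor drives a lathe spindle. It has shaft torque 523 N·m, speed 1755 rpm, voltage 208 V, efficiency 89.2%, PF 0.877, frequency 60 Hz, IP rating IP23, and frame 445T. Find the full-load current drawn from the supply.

ω = 2π×1755/60 = 183.8 rad/s; P_out = τω = 523 × 183.8 = 96127 W
P_in = P_out / η = 96127 / 0.892 = 107766 W
I_L = P_in / (√3·V_L·cosφ) = 107766 / (1.732 × 208 × 0.877) = 341 A

341 A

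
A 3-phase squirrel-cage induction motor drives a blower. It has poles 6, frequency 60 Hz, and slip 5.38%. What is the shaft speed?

1135 rpm

n_s = 120f/p = 120×60/6 = 1200 rpm
n = n_s(1 − s) = 1200 × (1 − 0.0538) = 1135 rpm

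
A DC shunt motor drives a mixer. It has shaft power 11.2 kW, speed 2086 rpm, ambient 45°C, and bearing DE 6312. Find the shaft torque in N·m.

51.3 N·m

ω = 2π × 2086/60 = 218.4 rad/s
τ = P/ω = 11200/218.4 = 51.3 N·m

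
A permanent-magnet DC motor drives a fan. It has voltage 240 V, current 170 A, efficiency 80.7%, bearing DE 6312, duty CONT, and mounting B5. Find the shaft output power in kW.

P_in = V·I = 240 × 170 = 40800 W
P_out = η·P_in = 0.807 × 40800 = 32926 W

32.9 kW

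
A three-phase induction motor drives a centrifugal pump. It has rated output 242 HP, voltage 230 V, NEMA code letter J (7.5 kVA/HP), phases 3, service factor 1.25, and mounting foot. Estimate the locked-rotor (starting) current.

S_LR = 7.5 × 242 = 1815 kVA
I_LR = S_LR/(√3·V_L) = 1815000/(1.732×230) = 4560 A

4560 A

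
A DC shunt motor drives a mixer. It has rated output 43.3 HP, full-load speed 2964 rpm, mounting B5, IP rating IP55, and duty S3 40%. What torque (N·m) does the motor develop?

104 N·m

P_out = 43.3 × 746 = 32302 W
ω = 2π × 2964/60 = 310.4 rad/s
τ = P_out/ω = 32302/310.4 = 104 N·m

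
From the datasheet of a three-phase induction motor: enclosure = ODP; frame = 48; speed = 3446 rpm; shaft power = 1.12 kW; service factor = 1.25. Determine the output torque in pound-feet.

ω = 2π × 3446/60 = 360.9 rad/s
τ = P/ω = 1120/360.9 = 3.103 N·m
In lb·ft: 3.103/1.356 = 2.29 lb·ft

2.29 lb·ft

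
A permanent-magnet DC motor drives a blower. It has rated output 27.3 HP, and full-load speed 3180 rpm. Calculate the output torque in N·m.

P_out = 27.3 × 746 = 20366 W
ω = 2π × 3180/60 = 333 rad/s
τ = P_out/ω = 20366/333 = 61.2 N·m

61.2 N·m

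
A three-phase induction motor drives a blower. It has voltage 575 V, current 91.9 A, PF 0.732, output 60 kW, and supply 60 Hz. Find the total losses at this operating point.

7 kW

P_in = √3·V·I·cosφ = 1.732×575×91.9×0.732 = 66995 W
P_out = 60000 W
Losses = P_in − P_out = 66995 − 60000 = 6995 W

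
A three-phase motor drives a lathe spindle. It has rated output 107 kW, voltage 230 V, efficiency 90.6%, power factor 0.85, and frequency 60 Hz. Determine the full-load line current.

349 A

P_out = 107 kW = 107000 W
P_in = P_out / η = 107000 / 0.906 = 118102 W
I_L = P_in / (√3·V_L·cosφ) = 118102 / (1.732 × 230 × 0.85) = 349 A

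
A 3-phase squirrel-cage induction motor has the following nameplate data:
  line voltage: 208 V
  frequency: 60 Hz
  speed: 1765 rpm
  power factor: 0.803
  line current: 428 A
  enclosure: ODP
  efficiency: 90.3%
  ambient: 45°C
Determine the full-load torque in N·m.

605 N·m

P_in = √3·V·I·cosφ = 1.732 × 208 × 428 × 0.803 = 123814 W
P_out = η·P_in = 0.903 × 123814 = 111804 W
n = 1765 rpm
ω = 2π×1765/60 = 184.8 rad/s
τ = P_out/ω = 111804/184.8 = 605 N·m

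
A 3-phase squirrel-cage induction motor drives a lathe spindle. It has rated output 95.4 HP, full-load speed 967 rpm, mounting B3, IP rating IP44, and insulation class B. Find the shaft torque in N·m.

P_out = 95.4 × 746 = 71168 W
ω = 2π × 967/60 = 101.3 rad/s
τ = P_out/ω = 71168/101.3 = 703 N·m

703 N·m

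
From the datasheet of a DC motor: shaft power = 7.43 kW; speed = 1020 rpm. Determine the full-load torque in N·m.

69.6 N·m

ω = 2π × 1020/60 = 106.8 rad/s
τ = P/ω = 7430/106.8 = 69.6 N·m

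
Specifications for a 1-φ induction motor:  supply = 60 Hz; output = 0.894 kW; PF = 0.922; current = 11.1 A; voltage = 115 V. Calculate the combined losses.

283 W

P_in = V·I·cosφ = 115×11.1×0.922 = 1177 W
P_out = 894 W
Losses = P_in − P_out = 1177 − 894 = 283 W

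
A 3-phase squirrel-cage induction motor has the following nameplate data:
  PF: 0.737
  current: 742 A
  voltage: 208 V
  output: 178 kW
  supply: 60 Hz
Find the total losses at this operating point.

19000 W

P_in = √3·V·I·cosφ = 1.732×208×742×0.737 = 197007 W
P_out = 178000 W
Losses = P_in − P_out = 197007 − 178000 = 19007 W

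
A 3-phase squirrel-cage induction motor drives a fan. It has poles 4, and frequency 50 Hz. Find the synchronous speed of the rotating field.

1500 rpm

n_s = 120f/p = 120×50/4 = 1500 rpm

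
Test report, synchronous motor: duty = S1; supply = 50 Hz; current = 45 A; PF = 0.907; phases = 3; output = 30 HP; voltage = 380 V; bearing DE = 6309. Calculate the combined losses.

4480 W

P_in = √3·V·I·cosφ = 1.732×380×45×0.907 = 26863 W
P_out = 30×746 = 22380 W
Losses = P_in − P_out = 26863 − 22380 = 4483 W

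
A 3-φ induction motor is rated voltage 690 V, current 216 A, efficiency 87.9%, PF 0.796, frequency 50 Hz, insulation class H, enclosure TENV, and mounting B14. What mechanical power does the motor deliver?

181 kW

P_in = √3·V·I·cosφ = 1.732 × 690 × 216 × 0.796 = 205477 W
P_out = η·P_in = 0.879 × 205477 = 180614 W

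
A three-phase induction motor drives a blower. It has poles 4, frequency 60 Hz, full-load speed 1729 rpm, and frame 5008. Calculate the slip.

3.94 %

n_s = 120f/p = 120×60/4 = 1800 rpm
s = (n_s − n)/n_s = (1800 − 1729)/1800 = 0.0394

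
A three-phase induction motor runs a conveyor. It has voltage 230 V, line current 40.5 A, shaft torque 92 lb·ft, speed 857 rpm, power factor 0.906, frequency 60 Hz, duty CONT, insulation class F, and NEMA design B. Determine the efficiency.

76.6 %

τ = 92 lb·ft × 1.356 = 124.8 N·m
ω = 2π × 857/60 = 89.74 rad/s; P_out = τω = 124.8 × 89.74 = 11200 W
P_in = √3·V_L·I_L·cosφ = 1.732 × 230 × 40.5 × 0.906 = 14617 W
η = P_out / P_in = 11200 / 14617 = 0.766 = 76.6%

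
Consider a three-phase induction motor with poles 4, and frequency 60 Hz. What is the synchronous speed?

n_s = 120f/p = 120×60/4 = 1800 rpm

1800 rpm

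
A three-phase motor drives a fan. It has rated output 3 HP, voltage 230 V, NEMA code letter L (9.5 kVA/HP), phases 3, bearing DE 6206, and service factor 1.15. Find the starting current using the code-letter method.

71.5 A

S_LR = 9.5 × 3 = 28.5 kVA
I_LR = S_LR/(√3·V_L) = 28500/(1.732×230) = 71.5 A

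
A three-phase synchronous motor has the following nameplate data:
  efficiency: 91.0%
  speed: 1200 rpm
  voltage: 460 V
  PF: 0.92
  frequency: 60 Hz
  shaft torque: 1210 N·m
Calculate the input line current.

228 A

ω = 2π×1200/60 = 125.7 rad/s; P_out = τω = 1210 × 125.7 = 152097 W
P_in = P_out / η = 152097 / 0.910 = 167140 W
I_L = P_in / (√3·V_L·cosφ) = 167140 / (1.732 × 460 × 0.92) = 228 A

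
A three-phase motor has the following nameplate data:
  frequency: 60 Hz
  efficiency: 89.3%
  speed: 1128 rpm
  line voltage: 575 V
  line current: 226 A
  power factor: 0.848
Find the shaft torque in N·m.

P_in = √3·V·I·cosφ = 1.732 × 575 × 226 × 0.848 = 190862 W
P_out = η·P_in = 0.893 × 190862 = 170440 W
n = 1128 rpm
ω = 2π×1128/60 = 118.1 rad/s
τ = P_out/ω = 170440/118.1 = 1440 N·m

1440 N·m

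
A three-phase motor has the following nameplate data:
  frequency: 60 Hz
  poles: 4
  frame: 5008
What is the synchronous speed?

1800 rpm

n_s = 120f/p = 120×60/4 = 1800 rpm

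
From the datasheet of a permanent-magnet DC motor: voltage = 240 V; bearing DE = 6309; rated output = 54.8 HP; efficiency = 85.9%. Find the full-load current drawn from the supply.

198 A

P_out = 54.8 × 746 = 40881 W
P_in = P_out / η = 40881 / 0.859 = 47591 W
I = P_in / V = 47591 / 240 = 198 A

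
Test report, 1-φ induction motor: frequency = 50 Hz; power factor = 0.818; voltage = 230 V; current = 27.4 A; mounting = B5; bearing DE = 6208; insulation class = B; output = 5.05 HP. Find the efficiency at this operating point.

P_out = 5.05 × 746 = 3767 W
P_in = V·I·cosφ = 230 × 27.4 × 0.818 = 5155 W
η = P_out / P_in = 3767 / 5155 = 0.731 = 73.1%

73.1 %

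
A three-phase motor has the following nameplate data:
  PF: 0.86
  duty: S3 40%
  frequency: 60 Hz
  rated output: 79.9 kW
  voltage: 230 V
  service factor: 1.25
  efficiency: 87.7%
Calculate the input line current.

266 A

P_out = 79.9 kW = 79900 W
P_in = P_out / η = 79900 / 0.877 = 91106 W
I_L = P_in / (√3·V_L·cosφ) = 91106 / (1.732 × 230 × 0.86) = 266 A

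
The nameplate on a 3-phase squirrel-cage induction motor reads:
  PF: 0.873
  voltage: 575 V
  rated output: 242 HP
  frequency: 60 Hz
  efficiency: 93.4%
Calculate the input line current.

P_out = 242 × 746 = 180532 W
P_in = P_out / η = 180532 / 0.934 = 193289 W
I_L = P_in / (√3·V_L·cosφ) = 193289 / (1.732 × 575 × 0.873) = 222 A

222 A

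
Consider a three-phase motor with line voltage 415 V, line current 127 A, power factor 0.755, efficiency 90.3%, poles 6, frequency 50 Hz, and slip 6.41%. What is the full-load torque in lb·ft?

468 lb·ft

P_in = √3·V·I·cosφ = 1.732 × 415 × 127 × 0.755 = 68920 W
P_out = η·P_in = 0.903 × 68920 = 62235 W
n_s = 120×50/6 = 1000 rpm; n = 1000×(1−0.0641) = 936 rpm
ω = 2π×936/60 = 98.02 rad/s
τ = P_out/ω = 62235/98.02 = 634.9 N·m
In lb·ft: 634.9/1.356 = 468 lb·ft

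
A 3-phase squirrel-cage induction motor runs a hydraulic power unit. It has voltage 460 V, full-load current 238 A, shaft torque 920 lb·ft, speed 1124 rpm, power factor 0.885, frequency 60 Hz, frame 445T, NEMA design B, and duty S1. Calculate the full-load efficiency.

τ = 920 lb·ft × 1.356 = 1248 N·m
ω = 2π × 1124/60 = 117.7 rad/s; P_out = τω = 1248 × 117.7 = 146890 W
P_in = √3·V_L·I_L·cosφ = 1.732 × 460 × 238 × 0.885 = 167813 W
η = P_out / P_in = 146890 / 167813 = 0.875 = 87.5%

87.5 %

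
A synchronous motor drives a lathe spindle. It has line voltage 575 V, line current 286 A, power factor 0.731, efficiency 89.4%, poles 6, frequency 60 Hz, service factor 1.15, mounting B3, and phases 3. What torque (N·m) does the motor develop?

P_in = √3·V·I·cosφ = 1.732 × 575 × 286 × 0.731 = 208209 W
P_out = η·P_in = 0.894 × 208209 = 186139 W
n = n_s = 120×60/6 = 1200 rpm (synchronous)
ω = 2π×1200/60 = 125.7 rad/s
τ = P_out/ω = 186139/125.7 = 1480 N·m

1480 N·m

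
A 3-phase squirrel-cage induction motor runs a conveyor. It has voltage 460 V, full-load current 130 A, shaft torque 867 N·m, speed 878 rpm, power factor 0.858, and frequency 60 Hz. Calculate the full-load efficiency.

89.7 %

ω = 2π × 878/60 = 91.94 rad/s; P_out = τω = 867 × 91.94 = 79712 W
P_in = √3·V_L·I_L·cosφ = 1.732 × 460 × 130 × 0.858 = 88866 W
η = P_out / P_in = 79712 / 88866 = 0.897 = 89.7%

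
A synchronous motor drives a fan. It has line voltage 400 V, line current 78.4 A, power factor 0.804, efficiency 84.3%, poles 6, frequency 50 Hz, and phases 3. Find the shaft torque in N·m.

P_in = √3·V·I·cosφ = 1.732 × 400 × 78.4 × 0.804 = 43670 W
P_out = η·P_in = 0.843 × 43670 = 36814 W
n = n_s = 120×50/6 = 1000 rpm (synchronous)
ω = 2π×1000/60 = 104.7 rad/s
τ = P_out/ω = 36814/104.7 = 352 N·m

352 N·m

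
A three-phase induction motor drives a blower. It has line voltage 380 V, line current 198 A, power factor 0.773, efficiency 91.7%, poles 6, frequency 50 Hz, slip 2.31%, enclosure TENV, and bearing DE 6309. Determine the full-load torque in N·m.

903 N·m

P_in = √3·V·I·cosφ = 1.732 × 380 × 198 × 0.773 = 100734 W
P_out = η·P_in = 0.917 × 100734 = 92373 W
n_s = 120×50/6 = 1000 rpm; n = 1000×(1−0.0231) = 977 rpm
ω = 2π×977/60 = 102.3 rad/s
τ = P_out/ω = 92373/102.3 = 903 N·m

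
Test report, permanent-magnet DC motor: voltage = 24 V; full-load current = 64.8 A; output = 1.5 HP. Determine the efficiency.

P_out = 1.5 × 746 = 1119 W
P_in = V·I = 24 × 64.8 = 1555 W
η = P_out / P_in = 1119 / 1555 = 0.720 = 72.0%

72.0 %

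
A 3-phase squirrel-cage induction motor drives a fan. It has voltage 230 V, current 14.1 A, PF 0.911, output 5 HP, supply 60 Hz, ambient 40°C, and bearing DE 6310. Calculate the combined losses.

1.39 kW

P_in = √3·V·I·cosφ = 1.732×230×14.1×0.911 = 5117 W
P_out = 5×746 = 3730 W
Losses = P_in − P_out = 5117 − 3730 = 1387 W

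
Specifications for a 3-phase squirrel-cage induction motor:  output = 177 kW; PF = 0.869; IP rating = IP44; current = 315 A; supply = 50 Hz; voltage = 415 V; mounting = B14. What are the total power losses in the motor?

19800 W

P_in = √3·V·I·cosφ = 1.732×415×315×0.869 = 196755 W
P_out = 177000 W
Losses = P_in − P_out = 196755 − 177000 = 19755 W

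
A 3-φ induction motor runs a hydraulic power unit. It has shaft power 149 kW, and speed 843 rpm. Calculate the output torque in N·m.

ω = 2π × 843/60 = 88.28 rad/s
τ = P/ω = 149000/88.28 = 1690 N·m

1690 N·m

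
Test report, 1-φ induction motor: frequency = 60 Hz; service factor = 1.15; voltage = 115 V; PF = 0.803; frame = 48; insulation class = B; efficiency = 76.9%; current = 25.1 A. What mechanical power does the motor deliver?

1.78 kW

P_in = V·I·cosφ = 115 × 25.1 × 0.803 = 2318 W
P_out = η·P_in = 0.769 × 2318 = 1783 W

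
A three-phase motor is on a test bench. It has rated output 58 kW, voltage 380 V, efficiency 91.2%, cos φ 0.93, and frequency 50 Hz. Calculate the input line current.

104 A

P_out = 58 kW = 58000 W
P_in = P_out / η = 58000 / 0.912 = 63596 W
I_L = P_in / (√3·V_L·cosφ) = 63596 / (1.732 × 380 × 0.93) = 104 A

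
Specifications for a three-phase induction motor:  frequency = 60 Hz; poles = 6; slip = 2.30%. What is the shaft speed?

n_s = 120f/p = 120×60/6 = 1200 rpm
n = n_s(1 − s) = 1200 × (1 − 0.023) = 1172 rpm

1172 rpm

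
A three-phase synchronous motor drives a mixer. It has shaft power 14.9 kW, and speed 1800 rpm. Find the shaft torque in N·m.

79 N·m

ω = 2π × 1800/60 = 188.5 rad/s
τ = P/ω = 14900/188.5 = 79 N·m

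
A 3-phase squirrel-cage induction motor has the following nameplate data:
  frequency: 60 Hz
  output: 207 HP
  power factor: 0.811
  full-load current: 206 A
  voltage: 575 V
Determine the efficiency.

P_out = 207 × 746 = 154422 W
P_in = √3·V_L·I_L·cosφ = 1.732 × 575 × 206 × 0.811 = 166381 W
η = P_out / P_in = 154422 / 166381 = 0.928 = 92.8%

92.8 %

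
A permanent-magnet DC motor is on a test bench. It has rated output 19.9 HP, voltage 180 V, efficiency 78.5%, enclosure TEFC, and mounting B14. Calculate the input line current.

P_out = 19.9 × 746 = 14845 W
P_in = P_out / η = 14845 / 0.785 = 18911 W
I = P_in / V = 18911 / 180 = 105 A

105 A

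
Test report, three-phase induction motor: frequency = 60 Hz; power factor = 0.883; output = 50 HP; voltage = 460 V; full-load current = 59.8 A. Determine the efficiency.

P_out = 50 × 746 = 37300 W
P_in = √3·V_L·I_L·cosφ = 1.732 × 460 × 59.8 × 0.883 = 42070 W
η = P_out / P_in = 37300 / 42070 = 0.887 = 88.7%

88.7 %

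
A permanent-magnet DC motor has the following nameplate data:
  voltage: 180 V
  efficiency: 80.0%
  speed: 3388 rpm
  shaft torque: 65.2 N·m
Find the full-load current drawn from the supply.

ω = 2π×3388/60 = 354.8 rad/s; P_out = τω = 65.2 × 354.8 = 23133 W
P_in = P_out / η = 23133 / 0.800 = 28916 W
I = P_in / V = 28916 / 180 = 161 A

161 A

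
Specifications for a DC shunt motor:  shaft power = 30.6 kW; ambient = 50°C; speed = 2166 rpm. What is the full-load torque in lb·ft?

ω = 2π × 2166/60 = 226.8 rad/s
τ = P/ω = 30600/226.8 = 134.9 N·m
In lb·ft: 134.9/1.356 = 99.5 lb·ft

99.5 lb·ft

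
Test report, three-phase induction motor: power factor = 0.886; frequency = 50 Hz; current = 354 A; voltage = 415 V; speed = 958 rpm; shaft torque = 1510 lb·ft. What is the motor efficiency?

τ = 1510 lb·ft × 1.356 = 2048 N·m
ω = 2π × 958/60 = 100.3 rad/s; P_out = τω = 2048 × 100.3 = 205414 W
P_in = √3·V_L·I_L·cosφ = 1.732 × 415 × 354 × 0.886 = 225441 W
η = P_out / P_in = 205414 / 225441 = 0.911 = 91.1%

91.1 %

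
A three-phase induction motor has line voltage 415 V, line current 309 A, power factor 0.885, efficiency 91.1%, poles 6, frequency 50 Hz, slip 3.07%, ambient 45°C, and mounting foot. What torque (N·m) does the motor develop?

P_in = √3·V·I·cosφ = 1.732 × 415 × 309 × 0.885 = 196561 W
P_out = η·P_in = 0.911 × 196561 = 179067 W
n_s = 120×50/6 = 1000 rpm; n = 1000×(1−0.0307) = 969 rpm
ω = 2π×969/60 = 101.5 rad/s
τ = P_out/ω = 179067/101.5 = 1760 N·m

1760 N·m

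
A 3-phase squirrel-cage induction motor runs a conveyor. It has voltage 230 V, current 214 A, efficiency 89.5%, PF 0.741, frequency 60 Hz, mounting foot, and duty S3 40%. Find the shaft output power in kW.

P_in = √3·V·I·cosφ = 1.732 × 230 × 214 × 0.741 = 63170 W
P_out = η·P_in = 0.895 × 63170 = 56537 W

56.5 kW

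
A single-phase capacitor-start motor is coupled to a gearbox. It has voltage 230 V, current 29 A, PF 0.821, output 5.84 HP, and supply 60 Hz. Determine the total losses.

P_in = V·I·cosφ = 230×29×0.821 = 5476 W
P_out = 5.84×746 = 4357 W
Losses = P_in − P_out = 5476 − 4357 = 1119 W

1.12 kW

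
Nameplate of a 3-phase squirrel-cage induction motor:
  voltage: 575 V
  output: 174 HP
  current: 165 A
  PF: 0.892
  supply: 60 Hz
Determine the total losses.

P_in = √3·V·I·cosφ = 1.732×575×165×0.892 = 146577 W
P_out = 174×746 = 129804 W
Losses = P_in − P_out = 146577 − 129804 = 16773 W

16800 W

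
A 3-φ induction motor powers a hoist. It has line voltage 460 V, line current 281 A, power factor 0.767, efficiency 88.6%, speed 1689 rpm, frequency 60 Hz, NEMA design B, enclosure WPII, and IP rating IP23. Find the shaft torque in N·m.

P_in = √3·V·I·cosφ = 1.732 × 460 × 281 × 0.767 = 171715 W
P_out = η·P_in = 0.886 × 171715 = 152139 W
n = 1689 rpm
ω = 2π×1689/60 = 176.9 rad/s
τ = P_out/ω = 152139/176.9 = 860 N·m

860 N·m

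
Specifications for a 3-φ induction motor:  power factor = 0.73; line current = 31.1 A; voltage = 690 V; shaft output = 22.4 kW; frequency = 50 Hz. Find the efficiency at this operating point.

82.6 %

P_out = 22.4 kW = 22400 W
P_in = √3·V_L·I_L·cosφ = 1.732 × 690 × 31.1 × 0.73 = 27132 W
η = P_out / P_in = 22400 / 27132 = 0.826 = 82.6%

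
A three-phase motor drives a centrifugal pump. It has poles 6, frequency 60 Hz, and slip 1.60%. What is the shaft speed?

1181 rpm

n_s = 120f/p = 120×60/6 = 1200 rpm
n = n_s(1 − s) = 1200 × (1 − 0.016) = 1181 rpm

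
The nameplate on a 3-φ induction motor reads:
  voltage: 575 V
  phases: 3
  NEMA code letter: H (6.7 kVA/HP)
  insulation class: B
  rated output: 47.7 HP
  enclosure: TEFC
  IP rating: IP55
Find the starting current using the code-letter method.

S_LR = 6.7 × 47.7 = 319.59 kVA
I_LR = S_LR/(√3·V_L) = 319590/(1.732×575) = 321 A

321 A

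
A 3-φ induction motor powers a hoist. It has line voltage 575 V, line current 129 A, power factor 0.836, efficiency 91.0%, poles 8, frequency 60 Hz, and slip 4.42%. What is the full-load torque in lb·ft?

P_in = √3·V·I·cosφ = 1.732 × 575 × 129 × 0.836 = 107402 W
P_out = η·P_in = 0.91 × 107402 = 97736 W
n_s = 120×60/8 = 900 rpm; n = 900×(1−0.0442) = 860 rpm
ω = 2π×860/60 = 90.06 rad/s
τ = P_out/ω = 97736/90.06 = 1085 N·m
In lb·ft: 1085/1.356 = 800 lb·ft

800 lb·ft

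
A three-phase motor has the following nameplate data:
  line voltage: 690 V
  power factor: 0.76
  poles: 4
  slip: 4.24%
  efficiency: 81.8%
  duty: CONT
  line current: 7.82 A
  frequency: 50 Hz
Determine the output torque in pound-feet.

P_in = √3·V·I·cosφ = 1.732 × 690 × 7.82 × 0.76 = 7103 W
P_out = η·P_in = 0.818 × 7103 = 5810 W
n_s = 120×50/4 = 1500 rpm; n = 1500×(1−0.0424) = 1436 rpm
ω = 2π×1436/60 = 150.4 rad/s
τ = P_out/ω = 5810/150.4 = 38.63 N·m
In lb·ft: 38.63/1.356 = 28.5 lb·ft

28.5 lb·ft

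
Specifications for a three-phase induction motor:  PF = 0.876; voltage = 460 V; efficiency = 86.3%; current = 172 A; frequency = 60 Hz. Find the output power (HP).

139 HP

P_in = √3·V·I·cosφ = 1.732 × 460 × 172 × 0.876 = 120043 W
P_out = η·P_in = 0.863 × 120043 = 103597 W
= 103597/746 = 139 HP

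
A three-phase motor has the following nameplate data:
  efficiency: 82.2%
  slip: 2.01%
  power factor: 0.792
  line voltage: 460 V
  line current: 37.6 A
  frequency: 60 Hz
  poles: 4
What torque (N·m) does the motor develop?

P_in = √3·V·I·cosφ = 1.732 × 460 × 37.6 × 0.792 = 23726 W
P_out = η·P_in = 0.822 × 23726 = 19503 W
n_s = 120×60/4 = 1800 rpm; n = 1800×(1−0.0201) = 1764 rpm
ω = 2π×1764/60 = 184.7 rad/s
τ = P_out/ω = 19503/184.7 = 106 N·m

106 N·m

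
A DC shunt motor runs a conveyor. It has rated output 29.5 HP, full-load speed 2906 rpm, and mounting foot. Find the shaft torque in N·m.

P_out = 29.5 × 746 = 22007 W
ω = 2π × 2906/60 = 304.3 rad/s
τ = P_out/ω = 22007/304.3 = 72.3 N·m

72.3 N·m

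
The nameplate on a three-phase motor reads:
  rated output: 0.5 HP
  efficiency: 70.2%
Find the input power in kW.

P_out = 0.5 × 746 = 373 W
P_in = P_out/η = 373/0.702 = 531 W = 0.531 kW

0.531 kW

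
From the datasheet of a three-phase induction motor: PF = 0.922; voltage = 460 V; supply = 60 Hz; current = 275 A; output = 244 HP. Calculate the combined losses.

20 kW

P_in = √3·V·I·cosφ = 1.732×460×275×0.922 = 202008 W
P_out = 244×746 = 182024 W
Losses = P_in − P_out = 202008 − 182024 = 19984 W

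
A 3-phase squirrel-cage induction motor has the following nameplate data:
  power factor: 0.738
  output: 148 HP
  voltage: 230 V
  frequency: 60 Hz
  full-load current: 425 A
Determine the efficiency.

P_out = 148 × 746 = 110408 W
P_in = √3·V_L·I_L·cosφ = 1.732 × 230 × 425 × 0.738 = 124946 W
η = P_out / P_in = 110408 / 124946 = 0.884 = 88.4%

88.4 %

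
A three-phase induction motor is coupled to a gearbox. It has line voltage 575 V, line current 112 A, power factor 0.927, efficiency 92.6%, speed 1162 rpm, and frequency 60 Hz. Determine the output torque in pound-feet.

580 lb·ft

P_in = √3·V·I·cosφ = 1.732 × 575 × 112 × 0.927 = 103398 W
P_out = η·P_in = 0.926 × 103398 = 95747 W
n = 1162 rpm
ω = 2π×1162/60 = 121.7 rad/s
τ = P_out/ω = 95747/121.7 = 786.7 N·m
In lb·ft: 786.7/1.356 = 580 lb·ft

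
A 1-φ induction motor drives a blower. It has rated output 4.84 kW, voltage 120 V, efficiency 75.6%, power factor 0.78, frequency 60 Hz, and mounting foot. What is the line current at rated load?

68.4 A

P_out = 4.84 kW = 4840 W
P_in = P_out / η = 4840 / 0.756 = 6402 W
I = P_in / (V·cosφ) = 6402 / (120 × 0.78) = 68.4 A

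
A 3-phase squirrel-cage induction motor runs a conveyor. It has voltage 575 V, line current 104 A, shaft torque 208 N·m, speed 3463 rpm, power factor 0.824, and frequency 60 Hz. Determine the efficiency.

88.4 %

ω = 2π × 3463/60 = 362.6 rad/s; P_out = τω = 208 × 362.6 = 75421 W
P_in = √3·V_L·I_L·cosφ = 1.732 × 575 × 104 × 0.824 = 85345 W
η = P_out / P_in = 75421 / 85345 = 0.884 = 88.4%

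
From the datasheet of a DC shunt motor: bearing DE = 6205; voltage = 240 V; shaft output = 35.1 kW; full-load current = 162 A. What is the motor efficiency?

90.3 %

P_out = 35.1 kW = 35100 W
P_in = V·I = 240 × 162 = 38880 W
η = P_out / P_in = 35100 / 38880 = 0.903 = 90.3%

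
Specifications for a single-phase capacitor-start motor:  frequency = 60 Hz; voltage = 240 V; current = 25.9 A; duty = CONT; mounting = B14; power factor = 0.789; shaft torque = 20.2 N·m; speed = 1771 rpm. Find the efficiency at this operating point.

76.4 %

ω = 2π × 1771/60 = 185.5 rad/s; P_out = τω = 20.2 × 185.5 = 3747 W
P_in = V·I·cosφ = 240 × 25.9 × 0.789 = 4904 W
η = P_out / P_in = 3747 / 4904 = 0.764 = 76.4%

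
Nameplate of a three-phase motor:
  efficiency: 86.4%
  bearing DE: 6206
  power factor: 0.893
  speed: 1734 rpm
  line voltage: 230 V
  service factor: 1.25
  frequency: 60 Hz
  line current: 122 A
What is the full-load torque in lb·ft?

152 lb·ft

P_in = √3·V·I·cosφ = 1.732 × 230 × 122 × 0.893 = 43400 W
P_out = η·P_in = 0.864 × 43400 = 37498 W
n = 1734 rpm
ω = 2π×1734/60 = 181.6 rad/s
τ = P_out/ω = 37498/181.6 = 206.5 N·m
In lb·ft: 206.5/1.356 = 152 lb·ft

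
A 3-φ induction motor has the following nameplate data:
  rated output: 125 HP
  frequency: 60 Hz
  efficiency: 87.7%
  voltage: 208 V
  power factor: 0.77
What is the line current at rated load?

383 A

P_out = 125 × 746 = 93250 W
P_in = P_out / η = 93250 / 0.877 = 106328 W
I_L = P_in / (√3·V_L·cosφ) = 106328 / (1.732 × 208 × 0.77) = 383 A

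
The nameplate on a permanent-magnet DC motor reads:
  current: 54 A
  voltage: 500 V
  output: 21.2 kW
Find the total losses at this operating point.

P_in = V·I = 500×54 = 27000 W
P_out = 21200 W
Losses = P_in − P_out = 27000 − 21200 = 5800 W

5.8 kW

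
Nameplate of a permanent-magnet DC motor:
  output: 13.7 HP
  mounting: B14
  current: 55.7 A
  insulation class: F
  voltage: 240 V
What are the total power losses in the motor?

P_in = V·I = 240×55.7 = 13368 W
P_out = 13.7×746 = 10220 W
Losses = P_in − P_out = 13368 − 10220 = 3148 W

3150 W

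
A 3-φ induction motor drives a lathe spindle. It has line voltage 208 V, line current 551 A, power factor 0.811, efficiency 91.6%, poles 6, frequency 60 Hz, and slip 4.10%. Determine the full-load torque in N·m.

1220 N·m

P_in = √3·V·I·cosφ = 1.732 × 208 × 551 × 0.811 = 160984 W
P_out = η·P_in = 0.916 × 160984 = 147461 W
n_s = 120×60/6 = 1200 rpm; n = 1200×(1−0.041) = 1151 rpm
ω = 2π×1151/60 = 120.5 rad/s
τ = P_out/ω = 147461/120.5 = 1220 N·m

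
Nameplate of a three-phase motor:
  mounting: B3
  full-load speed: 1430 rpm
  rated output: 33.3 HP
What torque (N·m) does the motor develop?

P_out = 33.3 × 746 = 24842 W
ω = 2π × 1430/60 = 149.7 rad/s
τ = P_out/ω = 24842/149.7 = 166 N·m

166 N·m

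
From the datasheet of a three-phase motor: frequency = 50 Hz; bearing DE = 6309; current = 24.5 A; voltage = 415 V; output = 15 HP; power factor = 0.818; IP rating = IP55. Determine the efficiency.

77.7 %

P_out = 15 × 746 = 11190 W
P_in = √3·V_L·I_L·cosφ = 1.732 × 415 × 24.5 × 0.818 = 14405 W
η = P_out / P_in = 11190 / 14405 = 0.777 = 77.7%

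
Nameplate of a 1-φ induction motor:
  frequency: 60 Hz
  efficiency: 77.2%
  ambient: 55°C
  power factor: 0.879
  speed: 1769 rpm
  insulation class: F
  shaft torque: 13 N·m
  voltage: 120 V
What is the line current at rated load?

ω = 2π×1769/60 = 185.2 rad/s; P_out = τω = 13 × 185.2 = 2408 W
P_in = P_out / η = 2408 / 0.772 = 3119 W
I = P_in / (V·cosφ) = 3119 / (120 × 0.879) = 29.6 A

29.6 A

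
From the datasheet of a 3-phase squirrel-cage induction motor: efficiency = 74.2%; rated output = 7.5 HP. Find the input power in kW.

7.54 kW

P_out = 7.5 × 746 = 5595 W
P_in = P_out/η = 5595/0.742 = 7540 W = 7.54 kW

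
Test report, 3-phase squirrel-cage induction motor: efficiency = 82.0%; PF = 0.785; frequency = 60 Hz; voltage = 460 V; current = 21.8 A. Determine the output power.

11.2 kW

P_in = √3·V·I·cosφ = 1.732 × 460 × 21.8 × 0.785 = 13634 W
P_out = η·P_in = 0.82 × 13634 = 11180 W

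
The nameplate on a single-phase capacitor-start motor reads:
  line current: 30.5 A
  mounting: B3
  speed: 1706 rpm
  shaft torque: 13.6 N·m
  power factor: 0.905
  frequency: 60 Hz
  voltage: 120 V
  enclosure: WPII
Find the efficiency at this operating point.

73.4 %

ω = 2π × 1706/60 = 178.7 rad/s; P_out = τω = 13.6 × 178.7 = 2430 W
P_in = V·I·cosφ = 120 × 30.5 × 0.905 = 3312 W
η = P_out / P_in = 2430 / 3312 = 0.734 = 73.4%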